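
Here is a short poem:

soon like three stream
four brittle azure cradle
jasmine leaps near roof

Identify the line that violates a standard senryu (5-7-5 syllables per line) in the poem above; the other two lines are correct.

The first line

Line 1: soon (1), like (1), three (1), stream (1) → 4 (expected 5)
Line 2: four (1), brittle (2), azure (2), cradle (2) → 7 ✓
Line 3: jasmine (2), leaps (1), near (1), roof (1) → 5 ✓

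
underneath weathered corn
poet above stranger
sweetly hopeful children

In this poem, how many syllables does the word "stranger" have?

2

"stranger" has 2 syllables.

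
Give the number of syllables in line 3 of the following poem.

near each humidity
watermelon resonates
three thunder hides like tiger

7

Line 3: "three thunder hides like tiger": 1+2+1+1+2 = 7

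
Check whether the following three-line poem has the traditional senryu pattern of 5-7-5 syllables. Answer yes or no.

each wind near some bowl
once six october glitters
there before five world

Yes

Line 1: each (1), wind (1), near (1), some (1), bowl (1) → 5 ✓
Line 2: once (1), six (1), october (3), glitters (2) → 7 ✓
Line 3: there (1), before (2), five (1), world (1) → 5 ✓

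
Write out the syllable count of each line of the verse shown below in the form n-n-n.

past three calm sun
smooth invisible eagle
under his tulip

Line 1: past(1) + three(1) + calm(1) + sun(1) = 4
Line 2: smooth(1) + invisible(4) + eagle(2) = 7
Line 3: under(2) + his(1) + tulip(2) = 5

4-7-5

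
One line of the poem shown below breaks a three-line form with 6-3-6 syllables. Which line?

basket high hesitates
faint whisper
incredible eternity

Line 1: basket (2), high (1), hesitates (3) → 6 ✓
Line 2: faint (1), whisper (2) → 3 ✓
Line 3: incredible (4), eternity (4) → 8 (expected 6)

The third line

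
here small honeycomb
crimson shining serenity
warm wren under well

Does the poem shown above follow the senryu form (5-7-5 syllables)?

No

Line 1: here(1) + small(1) + honeycomb(3) = 5 ✓
Line 2: crimson(2) + shining(2) + serenity(4) = 8 (expected 7)
Line 3: warm(1) + wren(1) + under(2) + well(1) = 5 ✓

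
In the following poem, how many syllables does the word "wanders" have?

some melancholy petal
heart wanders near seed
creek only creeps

2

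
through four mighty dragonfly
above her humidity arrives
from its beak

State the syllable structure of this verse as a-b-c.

7-9-3

Line 1: through (1), four (1), mighty (2), dragonfly (3) → 7
Line 2: above (2), her (1), humidity (4), arrives (2) → 9
Line 3: from (1), its (1), beak (1) → 3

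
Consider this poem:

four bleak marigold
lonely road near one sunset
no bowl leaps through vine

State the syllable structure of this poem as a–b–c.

5–7–5

Line 1: four(1) + bleak(1) + marigold(3) = 5
Line 2: lonely(2) + road(1) + near(1) + one(1) + sunset(2) = 7
Line 3: no(1) + bowl(1) + leaps(1) + through(1) + vine(1) = 5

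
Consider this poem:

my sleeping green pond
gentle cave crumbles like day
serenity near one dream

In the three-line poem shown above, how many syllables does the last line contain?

7

The last line: serenity(4) + near(1) + one(1) + dream(1) = 7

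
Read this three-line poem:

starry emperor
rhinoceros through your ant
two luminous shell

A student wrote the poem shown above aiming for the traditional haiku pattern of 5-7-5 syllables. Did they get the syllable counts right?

Line 1: "starry emperor": 2+3 = 5 ✓
Line 2: "rhinoceros through your ant": 4+1+1+1 = 7 ✓
Line 3: "two luminous shell": 1+3+1 = 5 ✓

Yes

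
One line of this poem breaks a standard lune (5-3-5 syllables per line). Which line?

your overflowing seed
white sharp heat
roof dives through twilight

Line 1: "your overflowing seed": 1+4+1 = 6 (expected 5)
Line 2: "white sharp heat": 1+1+1 = 3 ✓
Line 3: "roof dives through twilight": 1+1+1+2 = 5 ✓

Line 1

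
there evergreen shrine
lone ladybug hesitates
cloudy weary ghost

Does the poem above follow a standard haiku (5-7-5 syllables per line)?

Yes

Line 1: there (1), evergreen (3), shrine (1) → 5 ✓
Line 2: lone (1), ladybug (3), hesitates (3) → 7 ✓
Line 3: cloudy (2), weary (2), ghost (1) → 5 ✓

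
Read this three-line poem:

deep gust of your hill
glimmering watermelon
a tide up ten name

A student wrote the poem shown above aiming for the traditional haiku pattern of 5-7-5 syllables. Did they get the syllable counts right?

Line 1: deep(1) + gust(1) + of(1) + your(1) + hill(1) = 5 ✓
Line 2: glimmering(3) + watermelon(4) = 7 ✓
Line 3: a(1) + tide(1) + up(1) + ten(1) + name(1) = 5 ✓

Yes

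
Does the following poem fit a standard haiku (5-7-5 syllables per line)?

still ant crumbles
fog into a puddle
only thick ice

No

Line 1: still(1) + ant(1) + crumbles(2) = 4 (expected 5)
Line 2: fog(1) + into(2) + a(1) + puddle(2) = 6 (expected 7)
Line 3: only(2) + thick(1) + ice(1) = 4 (expected 5)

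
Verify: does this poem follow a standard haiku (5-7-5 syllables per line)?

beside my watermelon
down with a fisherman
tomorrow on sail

No

Line 1: beside(2) + my(1) + watermelon(4) = 7 (expected 5)
Line 2: down(1) + with(1) + a(1) + fisherman(3) = 6 (expected 7)
Line 3: tomorrow(3) + on(1) + sail(1) = 5 ✓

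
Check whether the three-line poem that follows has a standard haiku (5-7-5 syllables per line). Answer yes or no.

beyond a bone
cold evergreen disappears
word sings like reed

No

Line 1: beyond(2) + a(1) + bone(1) = 4 (expected 5)
Line 2: cold(1) + evergreen(3) + disappears(3) = 7 ✓
Line 3: word(1) + sings(1) + like(1) + reed(1) = 4 (expected 5)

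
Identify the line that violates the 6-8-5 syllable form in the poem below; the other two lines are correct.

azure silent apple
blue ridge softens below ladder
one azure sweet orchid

Line 1: azure(2) + silent(2) + apple(2) = 6 ✓
Line 2: blue(1) + ridge(1) + softens(2) + below(2) + ladder(2) = 8 ✓
Line 3: one(1) + azure(2) + sweet(1) + orchid(2) = 6 (expected 5)

Line 3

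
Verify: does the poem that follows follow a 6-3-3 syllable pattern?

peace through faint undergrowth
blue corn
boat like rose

No

Line 1: peace(1) + through(1) + faint(1) + undergrowth(3) = 6 ✓
Line 2: blue(1) + corn(1) = 2 (expected 3)
Line 3: boat(1) + like(1) + rose(1) = 3 ✓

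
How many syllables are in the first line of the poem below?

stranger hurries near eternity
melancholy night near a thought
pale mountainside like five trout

The first line: stranger (2), hurries (2), near (1), eternity (4) → 9

9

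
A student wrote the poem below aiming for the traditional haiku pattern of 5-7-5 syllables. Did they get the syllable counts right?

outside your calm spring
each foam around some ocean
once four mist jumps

Line 1: "outside your calm spring": 2+1+1+1 = 5 ✓
Line 2: "each foam around some ocean": 1+1+2+1+2 = 7 ✓
Line 3: "once four mist jumps": 1+1+1+1 = 4 (expected 5)

No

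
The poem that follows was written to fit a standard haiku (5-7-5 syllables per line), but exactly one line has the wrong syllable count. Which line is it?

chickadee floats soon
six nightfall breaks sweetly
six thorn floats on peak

Line 1: "chickadee floats soon": 3+1+1 = 5 ✓
Line 2: "six nightfall breaks sweetly": 1+2+1+2 = 6 (expected 7)
Line 3: "six thorn floats on peak": 1+1+1+1+1 = 5 ✓

The second line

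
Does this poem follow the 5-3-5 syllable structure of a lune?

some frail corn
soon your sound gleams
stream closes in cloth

No

Line 1: some(1) + frail(1) + corn(1) = 3 (expected 5)
Line 2: soon(1) + your(1) + sound(1) + gleams(1) = 4 (expected 3)
Line 3: stream(1) + closes(2) + in(1) + cloth(1) = 5 ✓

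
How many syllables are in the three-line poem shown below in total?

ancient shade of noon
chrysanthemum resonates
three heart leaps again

Line 1: ancient (2), shade (1), of (1), noon (1) → 5
Line 2: chrysanthemum (4), resonates (3) → 7
Line 3: three (1), heart (1), leaps (1), again (2) → 5
Total: 5 + 7 + 5 = 17

17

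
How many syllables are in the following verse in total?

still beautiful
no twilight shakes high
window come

12

Line 1: still (1), beautiful (3) → 4
Line 2: no (1), twilight (2), shakes (1), high (1) → 5
Line 3: window (2), come (1) → 3
Total: 4 + 5 + 3 = 12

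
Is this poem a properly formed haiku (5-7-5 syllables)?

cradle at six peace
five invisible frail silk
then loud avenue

Line 1: "cradle at six peace": 2+1+1+1 = 5 ✓
Line 2: "five invisible frail silk": 1+4+1+1 = 7 ✓
Line 3: "then loud avenue": 1+1+3 = 5 ✓

Yes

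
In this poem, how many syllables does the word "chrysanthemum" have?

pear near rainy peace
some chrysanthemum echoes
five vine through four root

4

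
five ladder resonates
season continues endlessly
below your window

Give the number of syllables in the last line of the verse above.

5

The last line: below (2), your (1), window (2) → 5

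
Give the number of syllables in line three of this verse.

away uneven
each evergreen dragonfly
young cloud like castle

Line three: young(1) + cloud(1) + like(1) + castle(2) = 5

5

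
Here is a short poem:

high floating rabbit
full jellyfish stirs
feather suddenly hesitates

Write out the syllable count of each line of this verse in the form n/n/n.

Line 1: high(1) + floating(2) + rabbit(2) = 5
Line 2: full(1) + jellyfish(3) + stirs(1) = 5
Line 3: feather(2) + suddenly(3) + hesitates(3) = 8

5/5/8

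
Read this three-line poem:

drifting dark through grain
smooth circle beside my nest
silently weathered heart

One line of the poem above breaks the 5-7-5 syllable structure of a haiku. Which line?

Line 1: drifting (2), dark (1), through (1), grain (1) → 5 ✓
Line 2: smooth (1), circle (2), beside (2), my (1), nest (1) → 7 ✓
Line 3: silently (3), weathered (2), heart (1) → 6 (expected 5)

Line 3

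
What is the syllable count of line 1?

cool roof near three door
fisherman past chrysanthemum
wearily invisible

Line 1: cool(1) + roof(1) + near(1) + three(1) + door(1) = 5

5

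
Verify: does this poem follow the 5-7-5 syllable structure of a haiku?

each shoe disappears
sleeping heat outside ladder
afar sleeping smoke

Line 1: each (1), shoe (1), disappears (3) → 5 ✓
Line 2: sleeping (2), heat (1), outside (2), ladder (2) → 7 ✓
Line 3: afar (2), sleeping (2), smoke (1) → 5 ✓

Yes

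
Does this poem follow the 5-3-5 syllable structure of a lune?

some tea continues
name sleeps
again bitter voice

Line 1: some(1) + tea(1) + continues(3) = 5 ✓
Line 2: name(1) + sleeps(1) = 2 (expected 3)
Line 3: again(2) + bitter(2) + voice(1) = 5 ✓

No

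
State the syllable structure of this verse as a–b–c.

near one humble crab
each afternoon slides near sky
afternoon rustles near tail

Line 1: near (1), one (1), humble (2), crab (1) → 5
Line 2: each (1), afternoon (3), slides (1), near (1), sky (1) → 7
Line 3: afternoon (3), rustles (2), near (1), tail (1) → 7

5–7–7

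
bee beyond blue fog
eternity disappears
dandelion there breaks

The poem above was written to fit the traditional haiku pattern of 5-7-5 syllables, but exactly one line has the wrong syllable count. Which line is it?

Line 1: bee (1), beyond (2), blue (1), fog (1) → 5 ✓
Line 2: eternity (4), disappears (3) → 7 ✓
Line 3: dandelion (4), there (1), breaks (1) → 6 (expected 5)

The third line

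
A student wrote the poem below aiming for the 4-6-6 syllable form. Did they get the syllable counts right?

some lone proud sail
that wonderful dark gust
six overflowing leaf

Yes

Line 1: some(1) + lone(1) + proud(1) + sail(1) = 4 ✓
Line 2: that(1) + wonderful(3) + dark(1) + gust(1) = 6 ✓
Line 3: six(1) + overflowing(4) + leaf(1) = 6 ✓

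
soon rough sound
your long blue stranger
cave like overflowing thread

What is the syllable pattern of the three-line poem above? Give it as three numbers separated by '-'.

Line 1: soon(1) + rough(1) + sound(1) = 3
Line 2: your(1) + long(1) + blue(1) + stranger(2) = 5
Line 3: cave(1) + like(1) + overflowing(4) + thread(1) = 7

3-5-7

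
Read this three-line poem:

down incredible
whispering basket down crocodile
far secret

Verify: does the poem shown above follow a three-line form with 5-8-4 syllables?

No

Line 1: down(1) + incredible(4) = 5 ✓
Line 2: whispering(3) + basket(2) + down(1) + crocodile(3) = 9 (expected 8)
Line 3: far(1) + secret(2) = 3 (expected 4)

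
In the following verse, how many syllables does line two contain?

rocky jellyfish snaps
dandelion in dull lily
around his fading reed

8

Line two: dandelion (4), in (1), dull (1), lily (2) → 8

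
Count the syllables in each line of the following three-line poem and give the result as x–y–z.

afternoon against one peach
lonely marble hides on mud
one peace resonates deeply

Line 1: "afternoon against one peach": 3+2+1+1 = 7
Line 2: "lonely marble hides on mud": 2+2+1+1+1 = 7
Line 3: "one peace resonates deeply": 1+1+3+2 = 7

7–7–7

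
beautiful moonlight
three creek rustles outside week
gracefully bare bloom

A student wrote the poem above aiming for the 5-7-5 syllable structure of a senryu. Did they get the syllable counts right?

Line 1: beautiful(3) + moonlight(2) = 5 ✓
Line 2: three(1) + creek(1) + rustles(2) + outside(2) + week(1) = 7 ✓
Line 3: gracefully(3) + bare(1) + bloom(1) = 5 ✓

Yes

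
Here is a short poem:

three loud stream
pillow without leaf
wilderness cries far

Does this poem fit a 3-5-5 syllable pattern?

Line 1: three(1) + loud(1) + stream(1) = 3 ✓
Line 2: pillow(2) + without(2) + leaf(1) = 5 ✓
Line 3: wilderness(3) + cries(1) + far(1) = 5 ✓

Yes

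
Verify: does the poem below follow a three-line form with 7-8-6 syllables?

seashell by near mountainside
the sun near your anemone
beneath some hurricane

Yes

Line 1: "seashell by near mountainside": 2+1+1+3 = 7 ✓
Line 2: "the sun near your anemone": 1+1+1+1+4 = 8 ✓
Line 3: "beneath some hurricane": 2+1+3 = 6 ✓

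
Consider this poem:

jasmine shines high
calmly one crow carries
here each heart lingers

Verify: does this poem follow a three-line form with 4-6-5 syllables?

Yes

Line 1: jasmine(2) + shines(1) + high(1) = 4 ✓
Line 2: calmly(2) + one(1) + crow(1) + carries(2) = 6 ✓
Line 3: here(1) + each(1) + heart(1) + lingers(2) = 5 ✓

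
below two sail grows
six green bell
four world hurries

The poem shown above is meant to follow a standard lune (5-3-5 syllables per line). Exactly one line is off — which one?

The third line

Line 1: "below two sail grows": 2+1+1+1 = 5 ✓
Line 2: "six green bell": 1+1+1 = 3 ✓
Line 3: "four world hurries": 1+1+2 = 4 (expected 5)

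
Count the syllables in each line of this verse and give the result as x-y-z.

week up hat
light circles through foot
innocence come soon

3-5-5

Line 1: week (1), up (1), hat (1) → 3
Line 2: light (1), circles (2), through (1), foot (1) → 5
Line 3: innocence (3), come (1), soon (1) → 5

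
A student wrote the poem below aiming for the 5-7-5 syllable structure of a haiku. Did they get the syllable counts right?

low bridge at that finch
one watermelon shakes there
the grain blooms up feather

No

Line 1: "low bridge at that finch": 1+1+1+1+1 = 5 ✓
Line 2: "one watermelon shakes there": 1+4+1+1 = 7 ✓
Line 3: "the grain blooms up feather": 1+1+1+1+2 = 6 (expected 5)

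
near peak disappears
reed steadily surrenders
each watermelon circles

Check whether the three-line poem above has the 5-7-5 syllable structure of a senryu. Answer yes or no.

No

Line 1: "near peak disappears": 1+1+3 = 5 ✓
Line 2: "reed steadily surrenders": 1+3+3 = 7 ✓
Line 3: "each watermelon circles": 1+4+2 = 7 (expected 5)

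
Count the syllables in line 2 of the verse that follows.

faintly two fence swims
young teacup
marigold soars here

Line 2: young (1), teacup (2) → 3

3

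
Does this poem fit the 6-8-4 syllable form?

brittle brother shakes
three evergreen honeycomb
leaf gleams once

No

Line 1: brittle(2) + brother(2) + shakes(1) = 5 (expected 6)
Line 2: three(1) + evergreen(3) + honeycomb(3) = 7 (expected 8)
Line 3: leaf(1) + gleams(1) + once(1) = 3 (expected 4)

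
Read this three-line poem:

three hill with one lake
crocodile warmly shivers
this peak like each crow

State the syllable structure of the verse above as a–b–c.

Line 1: "three hill with one lake": 1+1+1+1+1 = 5
Line 2: "crocodile warmly shivers": 3+2+2 = 7
Line 3: "this peak like each crow": 1+1+1+1+1 = 5

5–7–5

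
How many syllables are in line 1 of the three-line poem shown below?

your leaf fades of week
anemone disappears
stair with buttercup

Line 1: your (1), leaf (1), fades (1), of (1), week (1) → 5

5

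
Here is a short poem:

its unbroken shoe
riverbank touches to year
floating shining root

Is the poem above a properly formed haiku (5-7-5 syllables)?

Line 1: "its unbroken shoe": 1+3+1 = 5 ✓
Line 2: "riverbank touches to year": 3+2+1+1 = 7 ✓
Line 3: "floating shining root": 2+2+1 = 5 ✓

Yes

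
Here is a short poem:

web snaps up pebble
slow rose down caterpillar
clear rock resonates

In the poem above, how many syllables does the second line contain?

7

The second line: slow (1), rose (1), down (1), caterpillar (4) → 7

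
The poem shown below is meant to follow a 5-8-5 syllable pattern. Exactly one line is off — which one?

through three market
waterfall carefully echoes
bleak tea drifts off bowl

Line 1

Line 1: "through three market": 1+1+2 = 4 (expected 5)
Line 2: "waterfall carefully echoes": 3+3+2 = 8 ✓
Line 3: "bleak tea drifts off bowl": 1+1+1+1+1 = 5 ✓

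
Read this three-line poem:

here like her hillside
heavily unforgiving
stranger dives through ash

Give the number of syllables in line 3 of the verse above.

Line 3: stranger (2), dives (1), through (1), ash (1) → 5

5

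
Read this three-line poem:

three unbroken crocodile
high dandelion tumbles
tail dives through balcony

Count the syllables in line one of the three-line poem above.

7

Line one: "three unbroken crocodile": 1+3+3 = 7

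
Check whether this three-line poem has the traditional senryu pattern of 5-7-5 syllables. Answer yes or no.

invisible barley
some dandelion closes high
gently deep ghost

Line 1: "invisible barley": 4+2 = 6 (expected 5)
Line 2: "some dandelion closes high": 1+4+2+1 = 8 (expected 7)
Line 3: "gently deep ghost": 2+1+1 = 4 (expected 5)

No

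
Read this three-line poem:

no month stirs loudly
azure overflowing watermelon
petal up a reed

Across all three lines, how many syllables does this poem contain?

20

Line 1: "no month stirs loudly": 1+1+1+2 = 5
Line 2: "azure overflowing watermelon": 2+4+4 = 10
Line 3: "petal up a reed": 2+1+1+1 = 5
Total: 5 + 10 + 5 = 20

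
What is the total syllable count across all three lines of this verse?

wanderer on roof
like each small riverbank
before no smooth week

16

Line 1: "wanderer on roof": 3+1+1 = 5
Line 2: "like each small riverbank": 1+1+1+3 = 6
Line 3: "before no smooth week": 2+1+1+1 = 5
Total: 5 + 6 + 5 = 16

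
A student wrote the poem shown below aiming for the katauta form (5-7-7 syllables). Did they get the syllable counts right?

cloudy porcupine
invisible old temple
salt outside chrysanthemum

Line 1: cloudy(2) + porcupine(3) = 5 ✓
Line 2: invisible(4) + old(1) + temple(2) = 7 ✓
Line 3: salt(1) + outside(2) + chrysanthemum(4) = 7 ✓

Yes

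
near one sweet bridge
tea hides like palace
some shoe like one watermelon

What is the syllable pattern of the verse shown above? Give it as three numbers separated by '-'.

4-5-8

Line 1: near (1), one (1), sweet (1), bridge (1) → 4
Line 2: tea (1), hides (1), like (1), palace (2) → 5
Line 3: some (1), shoe (1), like (1), one (1), watermelon (4) → 8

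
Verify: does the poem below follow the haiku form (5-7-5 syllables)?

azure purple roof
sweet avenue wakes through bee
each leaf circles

No

Line 1: "azure purple roof": 2+2+1 = 5 ✓
Line 2: "sweet avenue wakes through bee": 1+3+1+1+1 = 7 ✓
Line 3: "each leaf circles": 1+1+2 = 4 (expected 5)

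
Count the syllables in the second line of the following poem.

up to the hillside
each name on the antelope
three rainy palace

7

The second line: "each name on the antelope": 1+1+1+1+3 = 7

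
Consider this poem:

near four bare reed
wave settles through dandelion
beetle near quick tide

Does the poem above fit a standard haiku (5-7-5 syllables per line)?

Line 1: "near four bare reed": 1+1+1+1 = 4 (expected 5)
Line 2: "wave settles through dandelion": 1+2+1+4 = 8 (expected 7)
Line 3: "beetle near quick tide": 2+1+1+1 = 5 ✓

No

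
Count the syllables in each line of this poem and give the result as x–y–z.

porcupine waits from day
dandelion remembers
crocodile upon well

6–7–6

Line 1: porcupine (3), waits (1), from (1), day (1) → 6
Line 2: dandelion (4), remembers (3) → 7
Line 3: crocodile (3), upon (2), well (1) → 6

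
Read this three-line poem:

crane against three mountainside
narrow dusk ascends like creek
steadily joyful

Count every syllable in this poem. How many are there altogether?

19

Line 1: crane (1), against (2), three (1), mountainside (3) → 7
Line 2: narrow (2), dusk (1), ascends (2), like (1), creek (1) → 7
Line 3: steadily (3), joyful (2) → 5
Total: 7 + 7 + 5 = 19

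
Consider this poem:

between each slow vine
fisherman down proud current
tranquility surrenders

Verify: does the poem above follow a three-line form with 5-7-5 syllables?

Line 1: "between each slow vine": 2+1+1+1 = 5 ✓
Line 2: "fisherman down proud current": 3+1+1+2 = 7 ✓
Line 3: "tranquility surrenders": 4+3 = 7 (expected 5)

No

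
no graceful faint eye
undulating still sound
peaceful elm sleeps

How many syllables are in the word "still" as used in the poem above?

1

"still" has 1 syllable.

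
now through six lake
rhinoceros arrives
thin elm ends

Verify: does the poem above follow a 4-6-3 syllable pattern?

Line 1: "now through six lake": 1+1+1+1 = 4 ✓
Line 2: "rhinoceros arrives": 4+2 = 6 ✓
Line 3: "thin elm ends": 1+1+1 = 3 ✓

Yes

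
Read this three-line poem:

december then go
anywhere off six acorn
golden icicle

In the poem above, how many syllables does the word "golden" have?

2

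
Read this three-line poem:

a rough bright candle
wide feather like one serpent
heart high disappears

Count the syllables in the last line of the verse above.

The last line: heart(1) + high(1) + disappears(3) = 5

5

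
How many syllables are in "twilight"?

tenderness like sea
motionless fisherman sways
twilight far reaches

2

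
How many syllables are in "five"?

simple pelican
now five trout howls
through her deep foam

1

"five" has 1 syllable.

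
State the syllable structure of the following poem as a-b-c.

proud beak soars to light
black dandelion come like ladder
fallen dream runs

Line 1: "proud beak soars to light": 1+1+1+1+1 = 5
Line 2: "black dandelion come like ladder": 1+4+1+1+2 = 9
Line 3: "fallen dream runs": 2+1+1 = 4

5-9-4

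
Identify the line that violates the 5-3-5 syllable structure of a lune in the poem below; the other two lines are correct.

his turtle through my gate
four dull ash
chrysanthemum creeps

Line 1: his(1) + turtle(2) + through(1) + my(1) + gate(1) = 6 (expected 5)
Line 2: four(1) + dull(1) + ash(1) = 3 ✓
Line 3: chrysanthemum(4) + creeps(1) = 5 ✓

Line 1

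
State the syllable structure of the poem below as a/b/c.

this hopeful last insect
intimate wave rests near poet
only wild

Line 1: "this hopeful last insect": 1+2+1+2 = 6
Line 2: "intimate wave rests near poet": 3+1+1+1+2 = 8
Line 3: "only wild": 2+1 = 3

6/8/3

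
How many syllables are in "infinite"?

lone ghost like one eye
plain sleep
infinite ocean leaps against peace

3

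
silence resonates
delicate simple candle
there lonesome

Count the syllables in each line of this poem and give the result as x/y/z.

Line 1: "silence resonates": 2+3 = 5
Line 2: "delicate simple candle": 3+2+2 = 7
Line 3: "there lonesome": 1+2 = 3

5/7/3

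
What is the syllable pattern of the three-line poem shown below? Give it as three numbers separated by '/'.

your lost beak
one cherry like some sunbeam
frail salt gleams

Line 1: "your lost beak": 1+1+1 = 3
Line 2: "one cherry like some sunbeam": 1+2+1+1+2 = 7
Line 3: "frail salt gleams": 1+1+1 = 3

3/7/3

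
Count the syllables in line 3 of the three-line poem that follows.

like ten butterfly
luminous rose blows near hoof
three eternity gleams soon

Line 3: three(1) + eternity(4) + gleams(1) + soon(1) = 7

7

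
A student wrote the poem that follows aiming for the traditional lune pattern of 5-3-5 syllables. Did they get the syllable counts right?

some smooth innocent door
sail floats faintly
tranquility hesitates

No

Line 1: "some smooth innocent door": 1+1+3+1 = 6 (expected 5)
Line 2: "sail floats faintly": 1+1+2 = 4 (expected 3)
Line 3: "tranquility hesitates": 4+3 = 7 (expected 5)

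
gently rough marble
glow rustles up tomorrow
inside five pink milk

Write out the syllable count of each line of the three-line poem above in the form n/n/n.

5/7/5

Line 1: "gently rough marble": 2+1+2 = 5
Line 2: "glow rustles up tomorrow": 1+2+1+3 = 7
Line 3: "inside five pink milk": 2+1+1+1 = 5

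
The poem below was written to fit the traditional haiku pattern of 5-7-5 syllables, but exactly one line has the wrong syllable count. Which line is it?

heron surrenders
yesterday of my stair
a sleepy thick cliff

Line 1: heron(2) + surrenders(3) = 5 ✓
Line 2: yesterday(3) + of(1) + my(1) + stair(1) = 6 (expected 7)
Line 3: a(1) + sleepy(2) + thick(1) + cliff(1) = 5 ✓

The second line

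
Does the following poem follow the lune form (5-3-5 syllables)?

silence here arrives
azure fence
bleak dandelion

Yes

Line 1: silence(2) + here(1) + arrives(2) = 5 ✓
Line 2: azure(2) + fence(1) = 3 ✓
Line 3: bleak(1) + dandelion(4) = 5 ✓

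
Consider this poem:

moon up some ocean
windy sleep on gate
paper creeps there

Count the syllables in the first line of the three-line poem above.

The first line: moon(1) + up(1) + some(1) + ocean(2) = 5

5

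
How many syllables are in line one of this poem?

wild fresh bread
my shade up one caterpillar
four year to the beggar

Line one: "wild fresh bread": 1+1+1 = 3

3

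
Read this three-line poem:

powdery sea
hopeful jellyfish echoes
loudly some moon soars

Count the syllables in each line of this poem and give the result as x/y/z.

Line 1: "powdery sea": 3+1 = 4
Line 2: "hopeful jellyfish echoes": 2+3+2 = 7
Line 3: "loudly some moon soars": 2+1+1+1 = 5

4/7/5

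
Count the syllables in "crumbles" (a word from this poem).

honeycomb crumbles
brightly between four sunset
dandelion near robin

2

"crumbles" has 2 syllables.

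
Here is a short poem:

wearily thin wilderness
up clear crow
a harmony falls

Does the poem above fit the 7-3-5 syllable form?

Yes

Line 1: wearily(3) + thin(1) + wilderness(3) = 7 ✓
Line 2: up(1) + clear(1) + crow(1) = 3 ✓
Line 3: a(1) + harmony(3) + falls(1) = 5 ✓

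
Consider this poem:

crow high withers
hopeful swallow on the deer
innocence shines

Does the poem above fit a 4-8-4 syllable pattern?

Line 1: crow (1), high (1), withers (2) → 4 ✓
Line 2: hopeful (2), swallow (2), on (1), the (1), deer (1) → 7 (expected 8)
Line 3: innocence (3), shines (1) → 4 ✓

No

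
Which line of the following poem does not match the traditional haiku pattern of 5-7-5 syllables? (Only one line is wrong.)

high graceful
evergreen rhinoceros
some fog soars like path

Line 1

Line 1: "high graceful": 1+2 = 3 (expected 5)
Line 2: "evergreen rhinoceros": 3+4 = 7 ✓
Line 3: "some fog soars like path": 1+1+1+1+1 = 5 ✓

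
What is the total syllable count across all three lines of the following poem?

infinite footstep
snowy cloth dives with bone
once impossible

Line 1: "infinite footstep": 3+2 = 5
Line 2: "snowy cloth dives with bone": 2+1+1+1+1 = 6
Line 3: "once impossible": 1+4 = 5
Total: 5 + 6 + 5 = 16

16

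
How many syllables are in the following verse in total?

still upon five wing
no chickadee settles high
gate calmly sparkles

17

Line 1: still (1), upon (2), five (1), wing (1) → 5
Line 2: no (1), chickadee (3), settles (2), high (1) → 7
Line 3: gate (1), calmly (2), sparkles (2) → 5
Total: 5 + 7 + 5 = 17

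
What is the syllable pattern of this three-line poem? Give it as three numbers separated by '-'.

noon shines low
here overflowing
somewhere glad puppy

3-5-5

Line 1: noon(1) + shines(1) + low(1) = 3
Line 2: here(1) + overflowing(4) = 5
Line 3: somewhere(2) + glad(1) + puppy(2) = 5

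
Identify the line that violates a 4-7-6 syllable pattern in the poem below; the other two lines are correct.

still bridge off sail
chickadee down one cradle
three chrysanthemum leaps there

Line 1: "still bridge off sail": 1+1+1+1 = 4 ✓
Line 2: "chickadee down one cradle": 3+1+1+2 = 7 ✓
Line 3: "three chrysanthemum leaps there": 1+4+1+1 = 7 (expected 6)

The third line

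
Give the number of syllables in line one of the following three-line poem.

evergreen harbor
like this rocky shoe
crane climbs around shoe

5

Line one: "evergreen harbor": 3+2 = 5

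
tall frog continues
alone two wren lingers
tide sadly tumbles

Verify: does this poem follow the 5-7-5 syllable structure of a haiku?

No

Line 1: tall (1), frog (1), continues (3) → 5 ✓
Line 2: alone (2), two (1), wren (1), lingers (2) → 6 (expected 7)
Line 3: tide (1), sadly (2), tumbles (2) → 5 ✓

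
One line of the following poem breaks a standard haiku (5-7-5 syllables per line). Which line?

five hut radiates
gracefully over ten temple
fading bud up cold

Line 2

Line 1: five(1) + hut(1) + radiates(3) = 5 ✓
Line 2: gracefully(3) + over(2) + ten(1) + temple(2) = 8 (expected 7)
Line 3: fading(2) + bud(1) + up(1) + cold(1) = 5 ✓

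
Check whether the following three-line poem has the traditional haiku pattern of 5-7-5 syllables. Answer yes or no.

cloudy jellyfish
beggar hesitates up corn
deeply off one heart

Line 1: cloudy (2), jellyfish (3) → 5 ✓
Line 2: beggar (2), hesitates (3), up (1), corn (1) → 7 ✓
Line 3: deeply (2), off (1), one (1), heart (1) → 5 ✓

Yes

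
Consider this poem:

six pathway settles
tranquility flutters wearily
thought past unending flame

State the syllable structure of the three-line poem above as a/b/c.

Line 1: six(1) + pathway(2) + settles(2) = 5
Line 2: tranquility(4) + flutters(2) + wearily(3) = 9
Line 3: thought(1) + past(1) + unending(3) + flame(1) = 6

5/9/6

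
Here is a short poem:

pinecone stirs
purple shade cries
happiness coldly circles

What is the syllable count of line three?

7

Line three: happiness (3), coldly (2), circles (2) → 7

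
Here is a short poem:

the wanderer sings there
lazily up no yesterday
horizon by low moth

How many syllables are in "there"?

1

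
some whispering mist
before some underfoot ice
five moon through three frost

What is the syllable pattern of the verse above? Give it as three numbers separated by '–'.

5–7–5

Line 1: "some whispering mist": 1+3+1 = 5
Line 2: "before some underfoot ice": 2+1+3+1 = 7
Line 3: "five moon through three frost": 1+1+1+1+1 = 5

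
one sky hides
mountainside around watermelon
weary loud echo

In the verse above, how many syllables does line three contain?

Line three: weary (2), loud (1), echo (2) → 5

5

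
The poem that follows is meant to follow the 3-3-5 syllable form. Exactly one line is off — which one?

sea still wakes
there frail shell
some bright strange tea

Line 1: "sea still wakes": 1+1+1 = 3 ✓
Line 2: "there frail shell": 1+1+1 = 3 ✓
Line 3: "some bright strange tea": 1+1+1+1 = 4 (expected 5)

Line 3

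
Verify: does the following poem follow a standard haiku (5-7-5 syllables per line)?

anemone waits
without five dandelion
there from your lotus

Line 1: "anemone waits": 4+1 = 5 ✓
Line 2: "without five dandelion": 2+1+4 = 7 ✓
Line 3: "there from your lotus": 1+1+1+2 = 5 ✓

Yes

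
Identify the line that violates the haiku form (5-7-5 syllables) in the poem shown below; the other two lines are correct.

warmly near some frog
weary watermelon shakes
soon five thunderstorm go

Line 1: warmly(2) + near(1) + some(1) + frog(1) = 5 ✓
Line 2: weary(2) + watermelon(4) + shakes(1) = 7 ✓
Line 3: soon(1) + five(1) + thunderstorm(3) + go(1) = 6 (expected 5)

Line 3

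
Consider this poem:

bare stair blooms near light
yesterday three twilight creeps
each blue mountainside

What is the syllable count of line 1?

Line 1: "bare stair blooms near light": 1+1+1+1+1 = 5

5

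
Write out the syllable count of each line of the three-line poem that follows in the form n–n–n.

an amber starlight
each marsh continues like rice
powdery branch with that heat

Line 1: an (1), amber (2), starlight (2) → 5
Line 2: each (1), marsh (1), continues (3), like (1), rice (1) → 7
Line 3: powdery (3), branch (1), with (1), that (1), heat (1) → 7

5–7–7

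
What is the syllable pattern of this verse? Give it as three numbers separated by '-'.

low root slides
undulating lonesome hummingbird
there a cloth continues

Line 1: low (1), root (1), slides (1) → 3
Line 2: undulating (4), lonesome (2), hummingbird (3) → 9
Line 3: there (1), a (1), cloth (1), continues (3) → 6

3-9-6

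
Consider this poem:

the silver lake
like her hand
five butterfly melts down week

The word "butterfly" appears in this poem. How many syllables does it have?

3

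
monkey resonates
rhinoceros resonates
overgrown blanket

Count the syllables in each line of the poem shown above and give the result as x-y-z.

5-7-5

Line 1: "monkey resonates": 2+3 = 5
Line 2: "rhinoceros resonates": 4+3 = 7
Line 3: "overgrown blanket": 3+2 = 5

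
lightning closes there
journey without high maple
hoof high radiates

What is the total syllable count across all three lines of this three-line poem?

17

Line 1: lightning (2), closes (2), there (1) → 5
Line 2: journey (2), without (2), high (1), maple (2) → 7
Line 3: hoof (1), high (1), radiates (3) → 5
Total: 5 + 7 + 5 = 17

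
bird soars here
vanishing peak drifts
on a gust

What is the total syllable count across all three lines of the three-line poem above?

Line 1: bird(1) + soars(1) + here(1) = 3
Line 2: vanishing(3) + peak(1) + drifts(1) = 5
Line 3: on(1) + a(1) + gust(1) = 3
Total: 3 + 5 + 3 = 11

11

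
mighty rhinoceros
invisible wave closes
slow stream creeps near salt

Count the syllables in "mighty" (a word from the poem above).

"mighty" has 2 syllables.

2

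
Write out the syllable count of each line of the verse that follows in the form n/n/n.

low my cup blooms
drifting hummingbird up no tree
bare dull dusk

Line 1: low(1) + my(1) + cup(1) + blooms(1) = 4
Line 2: drifting(2) + hummingbird(3) + up(1) + no(1) + tree(1) = 8
Line 3: bare(1) + dull(1) + dusk(1) = 3

4/8/3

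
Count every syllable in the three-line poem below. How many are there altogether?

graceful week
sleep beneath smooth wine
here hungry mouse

12

Line 1: graceful (2), week (1) → 3
Line 2: sleep (1), beneath (2), smooth (1), wine (1) → 5
Line 3: here (1), hungry (2), mouse (1) → 4
Total: 3 + 5 + 4 = 12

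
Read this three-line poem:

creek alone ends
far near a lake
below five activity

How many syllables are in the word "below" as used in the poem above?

"below" has 2 syllables.

2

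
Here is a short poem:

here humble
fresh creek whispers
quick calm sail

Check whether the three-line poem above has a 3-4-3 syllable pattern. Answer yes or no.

Yes

Line 1: here (1), humble (2) → 3 ✓
Line 2: fresh (1), creek (1), whispers (2) → 4 ✓
Line 3: quick (1), calm (1), sail (1) → 3 ✓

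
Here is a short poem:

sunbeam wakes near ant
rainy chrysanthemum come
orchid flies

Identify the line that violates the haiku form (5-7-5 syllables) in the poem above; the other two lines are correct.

Line 3

Line 1: sunbeam(2) + wakes(1) + near(1) + ant(1) = 5 ✓
Line 2: rainy(2) + chrysanthemum(4) + come(1) = 7 ✓
Line 3: orchid(2) + flies(1) = 3 (expected 5)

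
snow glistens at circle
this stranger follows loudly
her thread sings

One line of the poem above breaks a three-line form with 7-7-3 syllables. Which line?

Line 1: "snow glistens at circle": 1+2+1+2 = 6 (expected 7)
Line 2: "this stranger follows loudly": 1+2+2+2 = 7 ✓
Line 3: "her thread sings": 1+1+1 = 3 ✓

Line 1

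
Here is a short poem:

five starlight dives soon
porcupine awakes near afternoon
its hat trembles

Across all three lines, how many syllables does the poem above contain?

18

Line 1: five(1) + starlight(2) + dives(1) + soon(1) = 5
Line 2: porcupine(3) + awakes(2) + near(1) + afternoon(3) = 9
Line 3: its(1) + hat(1) + trembles(2) = 4
Total: 5 + 9 + 4 = 18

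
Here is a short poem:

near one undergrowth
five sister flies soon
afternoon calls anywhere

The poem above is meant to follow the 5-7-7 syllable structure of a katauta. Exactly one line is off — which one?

Line 1: near (1), one (1), undergrowth (3) → 5 ✓
Line 2: five (1), sister (2), flies (1), soon (1) → 5 (expected 7)
Line 3: afternoon (3), calls (1), anywhere (3) → 7 ✓

Line 2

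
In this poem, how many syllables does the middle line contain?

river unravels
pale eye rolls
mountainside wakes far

The middle line: "pale eye rolls": 1+1+1 = 3

3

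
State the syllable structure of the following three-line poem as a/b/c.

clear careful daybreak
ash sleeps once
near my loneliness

Line 1: "clear careful daybreak": 1+2+2 = 5
Line 2: "ash sleeps once": 1+1+1 = 3
Line 3: "near my loneliness": 1+1+3 = 5

5/3/5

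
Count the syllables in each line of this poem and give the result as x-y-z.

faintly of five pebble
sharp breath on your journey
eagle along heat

Line 1: "faintly of five pebble": 2+1+1+2 = 6
Line 2: "sharp breath on your journey": 1+1+1+1+2 = 6
Line 3: "eagle along heat": 2+2+1 = 5

6-6-5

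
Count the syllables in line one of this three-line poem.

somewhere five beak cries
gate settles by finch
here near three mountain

Line one: "somewhere five beak cries": 2+1+1+1 = 5

5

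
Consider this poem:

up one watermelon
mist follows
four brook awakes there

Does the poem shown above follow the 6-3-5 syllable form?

Yes

Line 1: up (1), one (1), watermelon (4) → 6 ✓
Line 2: mist (1), follows (2) → 3 ✓
Line 3: four (1), brook (1), awakes (2), there (1) → 5 ✓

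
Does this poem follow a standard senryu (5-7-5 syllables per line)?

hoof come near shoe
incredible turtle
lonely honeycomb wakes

Line 1: "hoof come near shoe": 1+1+1+1 = 4 (expected 5)
Line 2: "incredible turtle": 4+2 = 6 (expected 7)
Line 3: "lonely honeycomb wakes": 2+3+1 = 6 (expected 5)

No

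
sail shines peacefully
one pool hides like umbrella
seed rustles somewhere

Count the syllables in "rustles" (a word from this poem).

2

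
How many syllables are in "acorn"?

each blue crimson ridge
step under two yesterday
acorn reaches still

"acorn" has 2 syllables.

2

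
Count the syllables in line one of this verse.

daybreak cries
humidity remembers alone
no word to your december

Line one: daybreak(2) + cries(1) = 3

3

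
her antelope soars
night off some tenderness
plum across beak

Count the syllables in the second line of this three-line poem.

The second line: night(1) + off(1) + some(1) + tenderness(3) = 6

6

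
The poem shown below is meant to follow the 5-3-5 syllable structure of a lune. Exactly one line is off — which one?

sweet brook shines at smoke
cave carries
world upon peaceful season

Line 1: sweet(1) + brook(1) + shines(1) + at(1) + smoke(1) = 5 ✓
Line 2: cave(1) + carries(2) = 3 ✓
Line 3: world(1) + upon(2) + peaceful(2) + season(2) = 7 (expected 5)

The third line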